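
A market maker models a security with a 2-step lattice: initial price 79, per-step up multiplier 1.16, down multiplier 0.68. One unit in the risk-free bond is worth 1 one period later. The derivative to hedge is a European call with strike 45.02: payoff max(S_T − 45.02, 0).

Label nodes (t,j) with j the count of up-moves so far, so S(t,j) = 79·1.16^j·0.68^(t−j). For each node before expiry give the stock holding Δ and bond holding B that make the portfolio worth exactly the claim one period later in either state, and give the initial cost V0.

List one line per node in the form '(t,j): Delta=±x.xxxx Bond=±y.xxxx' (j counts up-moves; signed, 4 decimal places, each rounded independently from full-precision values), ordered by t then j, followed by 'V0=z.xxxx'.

No-arbitrage ⇒ martingale measure with p* = (R−d)/(u−d) = 0.6667.
Terminal payoffs: V(2,0)=0.0000, V(2,1)=17.2952, V(2,2)=61.2824
Node (1,0) S=53.7200: V=(p*·17.2952+(1−p*)·0.0000)/1=11.5301; Δ=(17.2952−0.0000)/(62.3152−36.5296)=0.6707; B=V−Δ·S=-24.5015
Node (1,1) S=91.6400: V=(p*·61.2824+(1−p*)·17.2952)/1=46.6200; Δ=(61.2824−17.2952)/(106.3024−62.3152)=1.0000; B=V−Δ·S=-45.0200
Node (0,0) S=79.0000: V=(p*·46.6200+(1−p*)·11.5301)/1=34.9234; Δ=(46.6200−11.5301)/(91.6400−53.7200)=0.9254; B=V−Δ·S=-38.1805
The time-0 hedge costs 34.9234, which is the no-arbitrage price.

(0,0): Delta=0.9254 Bond=-38.1805
(1,0): Delta=0.6707 Bond=-24.5015
(1,1): Delta=1.0000 Bond=-45.0200
V0=34.9234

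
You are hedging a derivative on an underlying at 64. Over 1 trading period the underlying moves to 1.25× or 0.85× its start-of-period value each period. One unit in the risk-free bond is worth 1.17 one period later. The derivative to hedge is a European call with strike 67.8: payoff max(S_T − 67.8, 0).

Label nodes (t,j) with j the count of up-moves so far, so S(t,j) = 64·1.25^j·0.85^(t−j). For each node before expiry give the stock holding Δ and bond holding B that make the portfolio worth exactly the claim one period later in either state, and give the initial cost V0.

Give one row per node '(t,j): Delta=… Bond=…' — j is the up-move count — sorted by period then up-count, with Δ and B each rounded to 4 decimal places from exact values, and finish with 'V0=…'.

The replicating-portfolio and risk-neutral prices coincide; use p* = (1.17−0.85)/(1.25−0.85) = 0.8000 for the latter.
Terminal payoffs: V(1,0)=0.0000, V(1,1)=12.2000
(0,0): S=64.0000. Δ = (V_up−V_dn)/(S_up−S_dn) = (12.2000−0.0000)/(80.0000−54.4000) = 0.4766. V = [p*·12.2000 + (1−p*)·0.0000]/1.17 = 8.3419. B = V − Δ·S = -22.1581.
The time-0 hedge costs 8.3419, which is the no-arbitrage price.

(0,0): Delta=0.4766 Bond=-22.1581
V0=8.3419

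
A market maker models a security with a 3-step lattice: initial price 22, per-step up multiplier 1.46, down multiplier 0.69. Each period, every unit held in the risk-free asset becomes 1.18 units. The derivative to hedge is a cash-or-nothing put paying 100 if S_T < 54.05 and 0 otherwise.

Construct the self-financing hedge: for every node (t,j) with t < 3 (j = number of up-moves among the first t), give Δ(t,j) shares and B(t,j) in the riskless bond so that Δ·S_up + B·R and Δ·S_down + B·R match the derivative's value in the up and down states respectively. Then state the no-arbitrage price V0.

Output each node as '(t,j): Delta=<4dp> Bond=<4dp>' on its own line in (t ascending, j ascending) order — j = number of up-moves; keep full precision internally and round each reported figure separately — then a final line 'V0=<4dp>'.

(0,0): Delta=-1.7169 Bond=82.9494
(1,0): Delta=0.0000 Bond=71.8184
(1,1): Delta=-2.1805 Bond=112.7728
(2,0): Delta=0.0000 Bond=84.7458
(2,1): Delta=0.0000 Bond=84.7458
(2,2): Delta=-2.7694 Bond=160.6868
V0=45.1786

No-arbitrage ⇒ martingale measure with p* = (R−d)/(u−d) = 0.6364.
Terminal values V(3,·): V(3,0)=100.0000, V(3,1)=100.0000, V(3,2)=100.0000, V(3,3)=0.0000
Node (2,0) S=10.4742: V=(p*·100.0000+(1−p*)·100.0000)/1.18=84.7458; Δ=(100.0000−100.0000)/(15.2923−7.2272)=0.0000; B=V−Δ·S=84.7458
Node (2,1) S=22.1628: V=(p*·100.0000+(1−p*)·100.0000)/1.18=84.7458; Δ=(100.0000−100.0000)/(32.3577−15.2923)=0.0000; B=V−Δ·S=84.7458
Node (2,2) S=46.8952: V=(p*·0.0000+(1−p*)·100.0000)/1.18=30.8166; Δ=(0.0000−100.0000)/(68.4670−32.3577)=-2.7694; B=V−Δ·S=160.6868
Node (1,0) S=15.1800: V=(p*·84.7458+(1−p*)·84.7458)/1.18=71.8184; Δ=(84.7458−84.7458)/(22.1628−10.4742)=0.0000; B=V−Δ·S=71.8184
Node (1,1) S=32.1200: V=(p*·30.8166+(1−p*)·84.7458)/1.18=42.7349; Δ=(30.8166−84.7458)/(46.8952−22.1628)=-2.1805; B=V−Δ·S=112.7728
Node (0,0) S=22.0000: V=(p*·42.7349+(1−p*)·71.8184)/1.18=45.1786; Δ=(42.7349−71.8184)/(32.1200−15.1800)=-1.7169; B=V−Δ·S=82.9494
The time-0 hedge costs 45.1786, which is the no-arbitrage price.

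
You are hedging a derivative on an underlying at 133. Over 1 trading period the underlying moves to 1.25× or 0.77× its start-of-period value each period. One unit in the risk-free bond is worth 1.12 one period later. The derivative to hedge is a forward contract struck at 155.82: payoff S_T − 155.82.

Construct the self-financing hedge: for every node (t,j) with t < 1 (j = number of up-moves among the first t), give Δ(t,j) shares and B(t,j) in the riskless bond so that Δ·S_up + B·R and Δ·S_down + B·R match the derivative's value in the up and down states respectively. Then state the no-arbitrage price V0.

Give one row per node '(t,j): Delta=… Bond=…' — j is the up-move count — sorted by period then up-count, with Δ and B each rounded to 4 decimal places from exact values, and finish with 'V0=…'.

(0,0): Delta=1.0000 Bond=-139.1250
V0=-6.1250

Since d<R<u, set p* = (R−d)/(u−d) = 0.7292; price each node as the discounted p*-expectation of its children.
Terminal values V(1,·): V(1,0)=-53.4100, V(1,1)=10.4300
(0,0): S=133.0000. Δ = (V_up−V_dn)/(S_up−S_dn) = (10.4300−-53.4100)/(166.2500−102.4100) = 1.0000. V = [p*·10.4300 + (1−p*)·-53.4100]/1.12 = -6.1250. B = V − Δ·S = -139.1250.
Check: Δ(0,0)·S0 + B(0,0) = -6.1250 = V0.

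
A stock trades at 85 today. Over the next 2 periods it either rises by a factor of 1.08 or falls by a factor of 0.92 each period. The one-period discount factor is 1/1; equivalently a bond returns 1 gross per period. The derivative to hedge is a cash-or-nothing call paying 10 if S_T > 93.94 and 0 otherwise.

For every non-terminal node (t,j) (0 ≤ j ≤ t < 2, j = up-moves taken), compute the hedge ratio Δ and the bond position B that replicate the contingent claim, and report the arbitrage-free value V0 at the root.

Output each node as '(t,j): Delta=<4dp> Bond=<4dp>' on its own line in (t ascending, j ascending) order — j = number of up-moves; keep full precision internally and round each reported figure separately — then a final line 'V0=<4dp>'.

Risk-neutral probability p* = (R−d)/(u−d) = (1−0.92)/(1.08−0.92) = 0.5000.
Terminal values V(2,·): V(2,0)=0.0000, V(2,1)=0.0000, V(2,2)=10.0000
  t=1,j=0: stock 78.2000 → up 84.4560 (V=0.0000), down 71.9440 (V=0.0000). Price 0.0000; hedge Δ=0.0000, bond B=0.0000.
  t=1,j=1: stock 91.8000 → up 99.1440 (V=10.0000), down 84.4560 (V=0.0000). Price 5.0000; hedge Δ=0.6808, bond B=-57.5000.
  t=0,j=0: stock 85.0000 → up 91.8000 (V=5.0000), down 78.2000 (V=0.0000). Price 2.5000; hedge Δ=0.3676, bond B=-28.7500.
Root portfolio cost Δ·85+B reproduces V0=2.5000.

(0,0): Delta=0.3676 Bond=-28.7500
(1,0): Delta=0.0000 Bond=0.0000
(1,1): Delta=0.6808 Bond=-57.5000
V0=2.5000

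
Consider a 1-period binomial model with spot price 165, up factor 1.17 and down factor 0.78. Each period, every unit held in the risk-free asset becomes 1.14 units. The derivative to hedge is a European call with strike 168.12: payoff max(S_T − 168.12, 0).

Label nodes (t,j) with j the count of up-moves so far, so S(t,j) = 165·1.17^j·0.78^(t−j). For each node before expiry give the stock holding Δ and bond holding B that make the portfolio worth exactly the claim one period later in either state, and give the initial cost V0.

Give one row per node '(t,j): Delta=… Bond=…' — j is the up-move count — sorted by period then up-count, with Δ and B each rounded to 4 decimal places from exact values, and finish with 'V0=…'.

The replicating-portfolio and risk-neutral prices coincide; use p* = (1.14−0.78)/(1.17−0.78) = 0.9231 for the latter.
At expiry t=1: V(1,0)=0.0000, V(1,1)=24.9300
Node (0,0) S=165.0000: V=(p*·24.9300+(1−p*)·0.0000)/1.14=20.1862; Δ=(24.9300−0.0000)/(193.0500−128.7000)=0.3874; B=V−Δ·S=-43.7368
Self-financing check: at every node Δ·S+B equals the discounted successor values.

(0,0): Delta=0.3874 Bond=-43.7368
V0=20.1862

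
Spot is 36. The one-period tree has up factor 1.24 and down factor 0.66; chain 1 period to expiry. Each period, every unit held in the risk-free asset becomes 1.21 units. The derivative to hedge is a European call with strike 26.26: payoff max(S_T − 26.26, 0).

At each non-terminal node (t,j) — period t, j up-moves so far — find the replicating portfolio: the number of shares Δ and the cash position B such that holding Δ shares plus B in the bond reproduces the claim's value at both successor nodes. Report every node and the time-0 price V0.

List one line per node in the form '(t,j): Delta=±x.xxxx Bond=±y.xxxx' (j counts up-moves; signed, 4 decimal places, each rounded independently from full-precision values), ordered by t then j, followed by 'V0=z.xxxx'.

Since d<R<u, set p* = (R−d)/(u−d) = 0.9483; price each node as the discounted p*-expectation of its children.
Terminal values V(1,·): V(1,0)=0.0000, V(1,1)=18.3800
(0,0): S=36.0000. Δ = (V_up−V_dn)/(S_up−S_dn) = (18.3800−0.0000)/(44.6400−23.7600) = 0.8803. V = [p*·18.3800 + (1−p*)·0.0000]/1.21 = 14.4044. B = V − Δ·S = -17.2853.
Root portfolio cost Δ·36+B reproduces V0=14.4044.

(0,0): Delta=0.8803 Bond=-17.2853
V0=14.4044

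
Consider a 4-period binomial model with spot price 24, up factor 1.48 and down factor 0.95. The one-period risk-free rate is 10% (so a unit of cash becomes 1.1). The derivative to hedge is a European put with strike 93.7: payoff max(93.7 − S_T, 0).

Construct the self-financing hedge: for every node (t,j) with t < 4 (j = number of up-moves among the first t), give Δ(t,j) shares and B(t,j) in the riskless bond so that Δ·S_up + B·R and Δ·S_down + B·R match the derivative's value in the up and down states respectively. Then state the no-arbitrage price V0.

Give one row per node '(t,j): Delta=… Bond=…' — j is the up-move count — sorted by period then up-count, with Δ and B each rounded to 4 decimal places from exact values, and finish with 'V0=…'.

(0,0): Delta=-0.9713 Bond=63.4031
(1,0): Delta=-1.0000 Bond=70.3982
(1,1): Delta=-0.9246 Bond=68.0846
(2,0): Delta=-1.0000 Bond=77.4380
(2,1): Delta=-1.0000 Bond=77.4380
(2,2): Delta=-0.8019 Bond=68.4457
(3,0): Delta=-1.0000 Bond=85.1818
(3,1): Delta=-1.0000 Bond=85.1818
(3,2): Delta=-1.0000 Bond=85.1818
(3,3): Delta=-0.4799 Bond=50.2315
V0=40.0924

Under the risk-neutral measure, an up-move has probability p* = (R−d)/(u−d) = 0.2830 and values discount at R = 1.1.
Terminal payoffs: V(4,0)=74.1519, V(4,1)=63.2460, V(4,2)=46.2559, V(4,3)=19.7871, V(4,4)=0.0000
  t=3,j=0: stock 20.5770 → up 30.4540 (V=63.2460), down 19.5481 (V=74.1519). Price 64.6048; hedge Δ=-1.0000, bond B=85.1818.
  t=3,j=1: stock 32.0568 → up 47.4441 (V=46.2559), down 30.4540 (V=63.2460). Price 53.1250; hedge Δ=-1.0000, bond B=85.1818.
  t=3,j=2: stock 49.9411 → up 73.9129 (V=19.7871), down 47.4441 (V=46.2559). Price 35.2407; hedge Δ=-1.0000, bond B=85.1818.
  t=3,j=3: stock 77.8030 → up 115.1485 (V=0.0000), down 73.9129 (V=19.7871). Price 12.8973; hedge Δ=-0.4799, bond B=50.2315.
  t=2,j=0: stock 21.6600 → up 32.0568 (V=53.1250), down 20.5770 (V=64.6048). Price 55.7780; hedge Δ=-1.0000, bond B=77.4380.
  t=2,j=1: stock 33.7440 → up 49.9411 (V=35.2407), down 32.0568 (V=53.1250). Price 43.6940; hedge Δ=-1.0000, bond B=77.4380.
  t=2,j=2: stock 52.5696 → up 77.8030 (V=12.8973), down 49.9411 (V=35.2407). Price 26.2883; hedge Δ=-0.8019, bond B=68.4457.
  t=1,j=0: stock 22.8000 → up 33.7440 (V=43.6940), down 21.6600 (V=55.7780). Price 47.5982; hedge Δ=-1.0000, bond B=70.3982.
  t=1,j=1: stock 35.5200 → up 52.5696 (V=26.2883), down 33.7440 (V=43.6940). Price 35.2435; hedge Δ=-0.9246, bond B=68.0846.
  t=0,j=0: stock 24.0000 → up 35.5200 (V=35.2435), down 22.8000 (V=47.5982). Price 40.0924; hedge Δ=-0.9713, bond B=63.4031.
Each (Δ,B) replicates both successor values, so the strategy is self-financing and V0 is arbitrage-free.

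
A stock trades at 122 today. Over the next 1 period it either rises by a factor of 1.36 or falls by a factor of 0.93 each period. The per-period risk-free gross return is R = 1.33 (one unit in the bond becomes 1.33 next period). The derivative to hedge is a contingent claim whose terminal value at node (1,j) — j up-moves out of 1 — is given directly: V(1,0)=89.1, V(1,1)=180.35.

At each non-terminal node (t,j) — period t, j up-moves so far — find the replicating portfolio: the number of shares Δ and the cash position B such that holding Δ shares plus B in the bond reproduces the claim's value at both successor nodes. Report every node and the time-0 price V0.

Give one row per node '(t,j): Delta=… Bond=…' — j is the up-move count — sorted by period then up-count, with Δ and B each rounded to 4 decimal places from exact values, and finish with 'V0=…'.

(0,0): Delta=1.7394 Bond=-81.3945
V0=130.8148

Risk-neutral probability p* = (R−d)/(u−d) = (1.33−0.93)/(1.36−0.93) = 0.9302.
Terminal payoffs: V(1,0)=89.1000, V(1,1)=180.3500
(0,0): S=122.0000. Δ = (V_up−V_dn)/(S_up−S_dn) = (180.3500−89.1000)/(165.9200−113.4600) = 1.7394. V = [p*·180.3500 + (1−p*)·89.1000]/1.33 = 130.8148. B = V − Δ·S = -81.3945.
Each (Δ,B) replicates both successor values, so the strategy is self-financing and V0 is arbitrage-free.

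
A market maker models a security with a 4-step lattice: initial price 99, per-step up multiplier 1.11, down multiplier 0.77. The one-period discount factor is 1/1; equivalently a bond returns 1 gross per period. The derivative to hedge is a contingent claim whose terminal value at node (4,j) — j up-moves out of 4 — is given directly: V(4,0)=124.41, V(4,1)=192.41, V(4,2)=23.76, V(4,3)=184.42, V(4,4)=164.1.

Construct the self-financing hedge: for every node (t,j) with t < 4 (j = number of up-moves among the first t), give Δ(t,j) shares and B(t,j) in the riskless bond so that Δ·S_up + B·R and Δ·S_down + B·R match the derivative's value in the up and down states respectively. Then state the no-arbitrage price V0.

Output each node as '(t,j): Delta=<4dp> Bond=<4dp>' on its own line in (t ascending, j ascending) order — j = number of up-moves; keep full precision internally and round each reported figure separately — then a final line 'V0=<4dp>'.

(0,0): Delta=0.9372 Bond=41.2865
(1,0): Delta=0.2630 Bond=92.6779
(1,1): Delta=1.1608 Bond=16.7080
(2,0): Delta=-4.6143 Bond=378.9594
(2,1): Delta=1.8811 Bond=-44.2393
(2,2): Delta=0.9219 Bond=45.8567
(3,0): Delta=4.4251 Bond=-29.5900
(3,1): Delta=-7.6132 Bond=574.3526
(3,2): Delta=5.0310 Bond=-340.0876
(3,3): Delta=-0.4414 Bond=230.4388
V0=134.0669

Since d<R<u, set p* = (R−d)/(u−d) = 0.6765; price each node as the discounted p*-expectation of its children.
Payoff layer (t=4): V(4,0)=124.4100, V(4,1)=192.4100, V(4,2)=23.7600, V(4,3)=184.4200, V(4,4)=164.1000
Node (3,0) S=45.1968: V=(p*·192.4100+(1−p*)·124.4100)/1=170.4100; Δ=(192.4100−124.4100)/(50.1684−34.8015)=4.4251; B=V−Δ·S=-29.5900
Node (3,1) S=65.1538: V=(p*·23.7600+(1−p*)·192.4100)/1=78.3232; Δ=(23.7600−192.4100)/(72.3207−50.1684)=-7.6132; B=V−Δ·S=574.3526
Node (3,2) S=93.9230: V=(p*·184.4200+(1−p*)·23.7600)/1=132.4418; Δ=(184.4200−23.7600)/(104.2545−72.3207)=5.0310; B=V−Δ·S=-340.0876
Node (3,3) S=135.3955: V=(p*·164.1000+(1−p*)·184.4200)/1=170.6741; Δ=(164.1000−184.4200)/(150.2890−104.2545)=-0.4414; B=V−Δ·S=230.4388
Node (2,0) S=58.6971: V=(p*·78.3232+(1−p*)·170.4100)/1=108.1160; Δ=(78.3232−170.4100)/(65.1538−45.1968)=-4.6143; B=V−Δ·S=378.9594
Node (2,1) S=84.6153: V=(p*·132.4418+(1−p*)·78.3232)/1=114.9328; Δ=(132.4418−78.3232)/(93.9230−65.1538)=1.8811; B=V−Δ·S=-44.2393
Node (2,2) S=121.9779: V=(p*·170.6741+(1−p*)·132.4418)/1=158.3048; Δ=(170.6741−132.4418)/(135.3955−93.9230)=0.9219; B=V−Δ·S=45.8567
Node (1,0) S=76.2300: V=(p*·114.9328+(1−p*)·108.1160)/1=112.7274; Δ=(114.9328−108.1160)/(84.6153−58.6971)=0.2630; B=V−Δ·S=92.6779
Node (1,1) S=109.8900: V=(p*·158.3048+(1−p*)·114.9328)/1=144.2727; Δ=(158.3048−114.9328)/(121.9779−84.6153)=1.1608; B=V−Δ·S=16.7080
Node (0,0) S=99.0000: V=(p*·144.2727+(1−p*)·112.7274)/1=134.0669; Δ=(144.2727−112.7274)/(109.8900−76.2300)=0.9372; B=V−Δ·S=41.2865
Check: Δ(0,0)·S0 + B(0,0) = 134.0669 = V0.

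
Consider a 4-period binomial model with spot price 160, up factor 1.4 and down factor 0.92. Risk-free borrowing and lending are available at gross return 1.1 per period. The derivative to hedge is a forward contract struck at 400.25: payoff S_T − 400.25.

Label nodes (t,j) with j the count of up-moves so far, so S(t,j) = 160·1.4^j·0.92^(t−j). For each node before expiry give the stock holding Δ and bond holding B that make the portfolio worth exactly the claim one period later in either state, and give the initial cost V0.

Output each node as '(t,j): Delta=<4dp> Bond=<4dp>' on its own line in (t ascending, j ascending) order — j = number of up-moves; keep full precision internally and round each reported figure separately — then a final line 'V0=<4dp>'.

The replicating-portfolio and risk-neutral prices coincide; use p* = (1.1−0.92)/(1.4−0.92) = 0.3750 for the latter.
Payoff layer (t=4): V(4,0)=-285.6271, V(4,1)=-225.8239, V(4,2)=-134.8190, V(4,3)=3.6668, V(4,4)=214.4060
  t=3,j=0: stock 124.5901 → up 174.4261 (V=-225.8239), down 114.6229 (V=-285.6271). Price -239.2736; hedge Δ=1.0000, bond B=-363.8636.
  t=3,j=1: stock 189.5936 → up 265.4310 (V=-134.8190), down 174.4261 (V=-225.8239). Price -174.2700; hedge Δ=1.0000, bond B=-363.8636.
  t=3,j=2: stock 288.5120 → up 403.9168 (V=3.6668), down 265.4310 (V=-134.8190). Price -75.3516; hedge Δ=1.0000, bond B=-363.8636.
  t=3,j=3: stock 439.0400 → up 614.6560 (V=214.4060), down 403.9168 (V=3.6668). Price 75.1764; hedge Δ=1.0000, bond B=-363.8636.
  t=2,j=0: stock 135.4240 → up 189.5936 (V=-174.2700), down 124.5901 (V=-239.2736). Price -195.3611; hedge Δ=1.0000, bond B=-330.7851.
  t=2,j=1: stock 206.0800 → up 288.5120 (V=-75.3516), down 189.5936 (V=-174.2700). Price -124.7051; hedge Δ=1.0000, bond B=-330.7851.
  t=2,j=2: stock 313.6000 → up 439.0400 (V=75.1764), down 288.5120 (V=-75.3516). Price -17.1851; hedge Δ=1.0000, bond B=-330.7851.
  t=1,j=0: stock 147.2000 → up 206.0800 (V=-124.7051), down 135.4240 (V=-195.3611). Price -153.5137; hedge Δ=1.0000, bond B=-300.7137.
  t=1,j=1: stock 224.0000 → up 313.6000 (V=-17.1851), down 206.0800 (V=-124.7051). Price -76.7137; hedge Δ=1.0000, bond B=-300.7137.
  t=0,j=0: stock 160.0000 → up 224.0000 (V=-76.7137), down 147.2000 (V=-153.5137). Price -113.3761; hedge Δ=1.0000, bond B=-273.3761.
Root portfolio cost Δ·160+B reproduces V0=-113.3761.

(0,0): Delta=1.0000 Bond=-273.3761
(1,0): Delta=1.0000 Bond=-300.7137
(1,1): Delta=1.0000 Bond=-300.7137
(2,0): Delta=1.0000 Bond=-330.7851
(2,1): Delta=1.0000 Bond=-330.7851
(2,2): Delta=1.0000 Bond=-330.7851
(3,0): Delta=1.0000 Bond=-363.8636
(3,1): Delta=1.0000 Bond=-363.8636
(3,2): Delta=1.0000 Bond=-363.8636
(3,3): Delta=1.0000 Bond=-363.8636
V0=-113.3761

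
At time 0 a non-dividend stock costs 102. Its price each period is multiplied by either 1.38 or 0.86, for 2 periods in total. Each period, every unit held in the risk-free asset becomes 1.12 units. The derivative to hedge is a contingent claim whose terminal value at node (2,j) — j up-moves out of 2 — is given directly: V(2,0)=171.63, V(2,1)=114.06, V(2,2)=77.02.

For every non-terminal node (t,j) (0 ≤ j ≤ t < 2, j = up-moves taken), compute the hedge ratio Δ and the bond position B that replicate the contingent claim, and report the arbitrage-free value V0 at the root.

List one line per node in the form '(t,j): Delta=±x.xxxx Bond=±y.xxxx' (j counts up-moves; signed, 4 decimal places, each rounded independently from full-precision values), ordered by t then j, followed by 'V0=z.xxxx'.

The replicating-portfolio and risk-neutral prices coincide; use p* = (1.12−0.86)/(1.38−0.86) = 0.5000 for the latter.
Payoff layer (t=2): V(2,0)=171.6300, V(2,1)=114.0600, V(2,2)=77.0200
Node (1,0) S=87.7200: V=(p*·114.0600+(1−p*)·171.6300)/1.12=127.5402; Δ=(114.0600−171.6300)/(121.0536−75.4392)=-1.2621; B=V−Δ·S=238.2517
Node (1,1) S=140.7600: V=(p*·77.0200+(1−p*)·114.0600)/1.12=85.3036; Δ=(77.0200−114.0600)/(194.2488−121.0536)=-0.5060; B=V−Δ·S=156.5343
Node (0,0) S=102.0000: V=(p*·85.3036+(1−p*)·127.5402)/1.12=95.0195; Δ=(85.3036−127.5402)/(140.7600−87.7200)=-0.7963; B=V−Δ·S=176.2438
Root portfolio cost Δ·102+B reproduces V0=95.0195.

(0,0): Delta=-0.7963 Bond=176.2438
(1,0): Delta=-1.2621 Bond=238.2517
(1,1): Delta=-0.5060 Bond=156.5343
V0=95.0195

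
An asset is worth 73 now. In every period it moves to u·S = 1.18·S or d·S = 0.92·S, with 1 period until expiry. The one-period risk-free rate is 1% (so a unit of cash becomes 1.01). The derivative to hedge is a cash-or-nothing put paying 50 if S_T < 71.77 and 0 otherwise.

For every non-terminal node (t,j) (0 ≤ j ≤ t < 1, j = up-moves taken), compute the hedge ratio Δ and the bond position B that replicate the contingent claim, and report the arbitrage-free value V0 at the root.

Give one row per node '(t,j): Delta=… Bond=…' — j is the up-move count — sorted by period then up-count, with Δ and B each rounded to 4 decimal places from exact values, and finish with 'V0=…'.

Since d<R<u, set p* = (R−d)/(u−d) = 0.3462; price each node as the discounted p*-expectation of its children.
Terminal values V(1,·): V(1,0)=50.0000, V(1,1)=0.0000
  t=0,j=0: stock 73.0000 → up 86.1400 (V=0.0000), down 67.1600 (V=50.0000). Price 32.3686; hedge Δ=-2.6344, bond B=224.6763.
The time-0 hedge costs 32.3686, which is the no-arbitrage price.

(0,0): Delta=-2.6344 Bond=224.6763
V0=32.3686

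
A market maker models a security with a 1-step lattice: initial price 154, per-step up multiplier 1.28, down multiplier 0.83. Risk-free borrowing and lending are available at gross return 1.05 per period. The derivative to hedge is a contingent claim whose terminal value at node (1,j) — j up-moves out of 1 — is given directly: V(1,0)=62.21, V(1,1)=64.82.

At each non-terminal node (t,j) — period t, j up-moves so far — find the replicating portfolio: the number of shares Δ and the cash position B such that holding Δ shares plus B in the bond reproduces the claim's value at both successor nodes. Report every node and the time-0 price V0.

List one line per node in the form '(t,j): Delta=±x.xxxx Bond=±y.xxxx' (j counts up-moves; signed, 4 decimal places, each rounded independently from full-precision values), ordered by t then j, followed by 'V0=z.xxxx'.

No-arbitrage ⇒ martingale measure with p* = (R−d)/(u−d) = 0.4889.
Terminal values V(1,·): V(1,0)=62.2100, V(1,1)=64.8200
  t=0,j=0: stock 154.0000 → up 197.1200 (V=64.8200), down 127.8200 (V=62.2100). Price 60.4629; hedge Δ=0.0377, bond B=54.6629.
Each (Δ,B) replicates both successor values, so the strategy is self-financing and V0 is arbitrage-free.

(0,0): Delta=0.0377 Bond=54.6629
V0=60.4629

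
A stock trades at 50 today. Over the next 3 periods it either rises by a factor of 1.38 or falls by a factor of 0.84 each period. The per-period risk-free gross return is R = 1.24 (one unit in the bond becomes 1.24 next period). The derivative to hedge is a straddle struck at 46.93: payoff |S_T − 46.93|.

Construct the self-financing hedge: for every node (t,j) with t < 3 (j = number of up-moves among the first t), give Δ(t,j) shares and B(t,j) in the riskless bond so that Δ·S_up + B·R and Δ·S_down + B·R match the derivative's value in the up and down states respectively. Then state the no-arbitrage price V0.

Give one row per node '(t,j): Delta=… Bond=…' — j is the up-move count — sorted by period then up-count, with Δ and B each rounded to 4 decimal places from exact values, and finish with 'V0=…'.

(0,0): Delta=0.9440 Bond=-21.4979
(1,0): Delta=0.6811 Bond=-15.6169
(1,1): Delta=1.0000 Bond=-30.5216
(2,0): Delta=-0.8156 Bond=33.4400
(2,1): Delta=1.0000 Bond=-37.8468
(2,2): Delta=1.0000 Bond=-37.8468
V0=25.7020

Risk-neutral probability p* = (R−d)/(u−d) = (1.24−0.84)/(1.38−0.84) = 0.7407.
Terminal payoffs: V(3,0)=17.2948, V(3,1)=1.7564, V(3,2)=33.0548, V(3,3)=84.4736
(2,0): S=35.2800. Δ = (V_up−V_dn)/(S_up−S_dn) = (1.7564−17.2948)/(48.6864−29.6352) = -0.8156. V = [p*·1.7564 + (1−p*)·17.2948]/1.24 = 4.6652. B = V − Δ·S = 33.4400.
(2,1): S=57.9600. Δ = (V_up−V_dn)/(S_up−S_dn) = (33.0548−1.7564)/(79.9848−48.6864) = 1.0000. V = [p*·33.0548 + (1−p*)·1.7564]/1.24 = 20.1132. B = V − Δ·S = -37.8468.
(2,2): S=95.2200. Δ = (V_up−V_dn)/(S_up−S_dn) = (84.4736−33.0548)/(131.4036−79.9848) = 1.0000. V = [p*·84.4736 + (1−p*)·33.0548]/1.24 = 57.3732. B = V − Δ·S = -37.8468.
(1,0): S=42.0000. Δ = (V_up−V_dn)/(S_up−S_dn) = (20.1132−4.6652)/(57.9600−35.2800) = 0.6811. V = [p*·20.1132 + (1−p*)·4.6652]/1.24 = 12.9905. B = V − Δ·S = -15.6169.
(1,1): S=69.0000. Δ = (V_up−V_dn)/(S_up−S_dn) = (57.3732−20.1132)/(95.2200−57.9600) = 1.0000. V = [p*·57.3732 + (1−p*)·20.1132]/1.24 = 38.4784. B = V − Δ·S = -30.5216.
(0,0): S=50.0000. Δ = (V_up−V_dn)/(S_up−S_dn) = (38.4784−12.9905)/(69.0000−42.0000) = 0.9440. V = [p*·38.4784 + (1−p*)·12.9905]/1.24 = 25.7020. B = V − Δ·S = -21.4979.
The time-0 hedge costs 25.7020, which is the no-arbitrage price.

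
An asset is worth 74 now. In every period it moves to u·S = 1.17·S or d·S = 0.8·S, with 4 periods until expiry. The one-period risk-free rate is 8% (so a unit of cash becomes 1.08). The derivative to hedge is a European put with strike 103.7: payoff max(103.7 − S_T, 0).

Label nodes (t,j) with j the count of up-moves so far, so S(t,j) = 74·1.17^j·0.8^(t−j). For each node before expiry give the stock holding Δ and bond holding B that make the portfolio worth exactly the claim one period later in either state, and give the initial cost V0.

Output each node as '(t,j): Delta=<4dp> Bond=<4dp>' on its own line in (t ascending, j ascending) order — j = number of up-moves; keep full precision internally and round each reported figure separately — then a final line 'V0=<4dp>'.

(0,0): Delta=-0.5606 Bond=52.1386
(1,0): Delta=-1.0000 Bond=82.3204
(1,1): Delta=-0.4641 Bond=47.9491
(2,0): Delta=-1.0000 Bond=88.9060
(2,1): Delta=-1.0000 Bond=88.9060
(2,2): Delta=-0.3463 Bond=39.8533
(3,0): Delta=-1.0000 Bond=96.0185
(3,1): Delta=-1.0000 Bond=96.0185
(3,2): Delta=-1.0000 Bond=96.0185
(3,3): Delta=-0.2026 Bond=26.0132
V0=10.6520

No-arbitrage ⇒ martingale measure with p* = (R−d)/(u−d) = 0.7568.
Terminal values V(4,·): V(4,0)=73.3896, V(4,1)=59.3710, V(4,2)=38.8689, V(4,3)=8.8845, V(4,4)=0.0000
Node (3,0) S=37.8880: V=(p*·59.3710+(1−p*)·73.3896)/1.08=58.1305; Δ=(59.3710−73.3896)/(44.3290−30.3104)=-1.0000; B=V−Δ·S=96.0185
Node (3,1) S=55.4112: V=(p*·38.8689+(1−p*)·59.3710)/1.08=40.6073; Δ=(38.8689−59.3710)/(64.8311−44.3290)=-1.0000; B=V−Δ·S=96.0185
Node (3,2) S=81.0389: V=(p*·8.8845+(1−p*)·38.8689)/1.08=14.9796; Δ=(8.8845−38.8689)/(94.8155−64.8311)=-1.0000; B=V−Δ·S=96.0185
Node (3,3) S=118.5194: V=(p*·0.0000+(1−p*)·8.8845)/1.08=2.0010; Δ=(0.0000−8.8845)/(138.6677−94.8155)=-0.2026; B=V−Δ·S=26.0132
Node (2,0) S=47.3600: V=(p*·40.6073+(1−p*)·58.1305)/1.08=41.5460; Δ=(40.6073−58.1305)/(55.4112−37.8880)=-1.0000; B=V−Δ·S=88.9060
Node (2,1) S=69.2640: V=(p*·14.9796+(1−p*)·40.6073)/1.08=19.6420; Δ=(14.9796−40.6073)/(81.0389−55.4112)=-1.0000; B=V−Δ·S=88.9060
Node (2,2) S=101.2986: V=(p*·2.0010+(1−p*)·14.9796)/1.08=4.7759; Δ=(2.0010−14.9796)/(118.5194−81.0389)=-0.3463; B=V−Δ·S=39.8533
Node (1,0) S=59.2000: V=(p*·19.6420+(1−p*)·41.5460)/1.08=23.1204; Δ=(19.6420−41.5460)/(69.2640−47.3600)=-1.0000; B=V−Δ·S=82.3204
Node (1,1) S=86.5800: V=(p*·4.7759+(1−p*)·19.6420)/1.08=7.7704; Δ=(4.7759−19.6420)/(101.2986−69.2640)=-0.4641; B=V−Δ·S=47.9491
Node (0,0) S=74.0000: V=(p*·7.7704+(1−p*)·23.1204)/1.08=10.6520; Δ=(7.7704−23.1204)/(86.5800−59.2000)=-0.5606; B=V−Δ·S=52.1386
Self-financing check: at every node Δ·S+B equals the discounted successor values.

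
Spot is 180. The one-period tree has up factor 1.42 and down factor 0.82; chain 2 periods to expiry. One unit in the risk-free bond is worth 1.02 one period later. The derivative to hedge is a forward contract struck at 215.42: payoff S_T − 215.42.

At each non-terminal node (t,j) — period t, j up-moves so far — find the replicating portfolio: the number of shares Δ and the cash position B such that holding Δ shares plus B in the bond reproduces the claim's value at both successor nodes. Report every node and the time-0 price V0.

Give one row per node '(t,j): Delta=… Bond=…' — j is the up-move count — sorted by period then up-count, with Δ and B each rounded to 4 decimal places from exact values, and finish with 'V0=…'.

(0,0): Delta=1.0000 Bond=-207.0550
(1,0): Delta=1.0000 Bond=-211.1961
(1,1): Delta=1.0000 Bond=-211.1961
V0=-27.0550

The replicating-portfolio and risk-neutral prices coincide; use p* = (1.02−0.82)/(1.42−0.82) = 0.3333 for the latter.
At expiry t=2: V(2,0)=-94.3880, V(2,1)=-5.8280, V(2,2)=147.5320
Node (1,0) S=147.6000: V=(p*·-5.8280+(1−p*)·-94.3880)/1.02=-63.5961; Δ=(-5.8280−-94.3880)/(209.5920−121.0320)=1.0000; B=V−Δ·S=-211.1961
Node (1,1) S=255.6000: V=(p*·147.5320+(1−p*)·-5.8280)/1.02=44.4039; Δ=(147.5320−-5.8280)/(362.9520−209.5920)=1.0000; B=V−Δ·S=-211.1961
Node (0,0) S=180.0000: V=(p*·44.4039+(1−p*)·-63.5961)/1.02=-27.0550; Δ=(44.4039−-63.5961)/(255.6000−147.6000)=1.0000; B=V−Δ·S=-207.0550
The time-0 hedge costs -27.0550, which is the no-arbitrage price.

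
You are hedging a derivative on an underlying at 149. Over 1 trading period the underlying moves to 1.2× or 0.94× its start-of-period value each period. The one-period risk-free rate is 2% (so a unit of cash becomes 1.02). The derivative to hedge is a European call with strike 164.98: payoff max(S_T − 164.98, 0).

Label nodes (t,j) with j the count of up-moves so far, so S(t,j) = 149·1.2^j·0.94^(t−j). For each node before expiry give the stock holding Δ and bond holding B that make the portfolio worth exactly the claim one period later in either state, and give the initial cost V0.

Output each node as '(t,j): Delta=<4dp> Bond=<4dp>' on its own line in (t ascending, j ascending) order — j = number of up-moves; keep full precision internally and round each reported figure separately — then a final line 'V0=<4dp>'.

(0,0): Delta=0.3567 Bond=-48.9849
V0=4.1689

Since d<R<u, set p* = (R−d)/(u−d) = 0.3077; price each node as the discounted p*-expectation of its children.
Terminal payoffs: V(1,0)=0.0000, V(1,1)=13.8200
Node (0,0) S=149.0000: V=(p*·13.8200+(1−p*)·0.0000)/1.02=4.1689; Δ=(13.8200−0.0000)/(178.8000−140.0600)=0.3567; B=V−Δ·S=-48.9849
Each (Δ,B) replicates both successor values, so the strategy is self-financing and V0 is arbitrage-free.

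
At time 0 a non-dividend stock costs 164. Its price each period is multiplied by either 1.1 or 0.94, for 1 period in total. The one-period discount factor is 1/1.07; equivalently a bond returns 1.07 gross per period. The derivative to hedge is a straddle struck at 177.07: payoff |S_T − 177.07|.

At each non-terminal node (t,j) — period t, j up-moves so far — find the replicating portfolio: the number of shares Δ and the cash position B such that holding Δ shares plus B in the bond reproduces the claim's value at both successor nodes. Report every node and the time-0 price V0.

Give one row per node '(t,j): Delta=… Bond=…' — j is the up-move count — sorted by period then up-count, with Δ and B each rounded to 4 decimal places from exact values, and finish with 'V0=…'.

Since d<R<u, set p* = (R−d)/(u−d) = 0.8125; price each node as the discounted p*-expectation of its children.
Terminal payoffs: V(1,0)=22.9100, V(1,1)=3.3300
  t=0,j=0: stock 164.0000 → up 180.4000 (V=3.3300), down 154.1600 (V=22.9100). Price 6.5432; hedge Δ=-0.7462, bond B=128.9182.
The time-0 hedge costs 6.5432, which is the no-arbitrage price.

(0,0): Delta=-0.7462 Bond=128.9182
V0=6.5432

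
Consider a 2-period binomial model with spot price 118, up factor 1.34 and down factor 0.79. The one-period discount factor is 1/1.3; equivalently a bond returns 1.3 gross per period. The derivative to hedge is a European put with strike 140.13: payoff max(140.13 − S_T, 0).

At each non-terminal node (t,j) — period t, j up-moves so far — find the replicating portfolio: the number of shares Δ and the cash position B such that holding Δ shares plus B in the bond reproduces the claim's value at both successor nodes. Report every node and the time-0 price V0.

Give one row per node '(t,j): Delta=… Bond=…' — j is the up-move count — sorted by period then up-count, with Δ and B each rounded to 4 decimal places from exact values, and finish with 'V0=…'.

The replicating-portfolio and risk-neutral prices coincide; use p* = (1.3−0.79)/(1.34−0.79) = 0.9273 for the latter.
Terminal values V(2,·): V(2,0)=66.4862, V(2,1)=15.2152, V(2,2)=0.0000
  t=1,j=0: stock 93.2200 → up 124.9148 (V=15.2152), down 73.6438 (V=66.4862). Price 14.5723; hedge Δ=-1.0000, bond B=107.7923.
  t=1,j=1: stock 158.1200 → up 211.8808 (V=0.0000), down 124.9148 (V=15.2152). Price 0.8512; hedge Δ=-0.1750, bond B=28.5152.
  t=0,j=0: stock 118.0000 → up 158.1200 (V=0.8512), down 93.2200 (V=14.5723). Price 1.4224; hedge Δ=-0.2114, bond B=26.3699.
Self-financing check: at every node Δ·S+B equals the discounted successor values.

(0,0): Delta=-0.2114 Bond=26.3699
(1,0): Delta=-1.0000 Bond=107.7923
(1,1): Delta=-0.1750 Bond=28.5152
V0=1.4224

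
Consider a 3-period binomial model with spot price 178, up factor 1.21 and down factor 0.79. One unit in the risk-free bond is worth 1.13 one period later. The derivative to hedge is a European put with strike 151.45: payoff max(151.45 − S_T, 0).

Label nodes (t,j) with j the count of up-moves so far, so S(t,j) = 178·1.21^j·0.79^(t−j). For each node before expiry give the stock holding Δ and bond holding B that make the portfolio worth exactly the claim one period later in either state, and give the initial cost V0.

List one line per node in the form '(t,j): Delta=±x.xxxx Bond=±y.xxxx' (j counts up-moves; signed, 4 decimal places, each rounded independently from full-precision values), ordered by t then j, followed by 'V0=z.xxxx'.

(0,0): Delta=-0.0728 Bond=14.2951
(1,0): Delta=-0.3398 Bond=53.6989
(1,1): Delta=-0.0317 Bond=7.3193
(2,0): Delta=-1.0000 Bond=134.0265
(2,1): Delta=-0.2383 Bond=43.4217
(2,2): Delta=0.0000 Bond=0.0000
V0=1.3451

Risk-neutral probability p* = (R−d)/(u−d) = (1.13−0.79)/(1.21−0.79) = 0.8095.
Terminal values V(3,·): V(3,0)=63.6891, V(3,1)=17.0313, V(3,2)=0.0000, V(3,3)=0.0000
Node (2,0) S=111.0898: V=(p*·17.0313+(1−p*)·63.6891)/1.13=22.9367; Δ=(17.0313−63.6891)/(134.4187−87.7609)=-1.0000; B=V−Δ·S=134.0265
Node (2,1) S=170.1502: V=(p*·0.0000+(1−p*)·17.0313)/1.13=2.8709; Δ=(0.0000−17.0313)/(205.8817−134.4187)=-0.2383; B=V−Δ·S=43.4217
Node (2,2) S=260.6098: V=(p*·0.0000+(1−p*)·0.0000)/1.13=0.0000; Δ=(0.0000−0.0000)/(315.3379−205.8817)=0.0000; B=V−Δ·S=0.0000
Node (1,0) S=140.6200: V=(p*·2.8709+(1−p*)·22.9367)/1.13=5.9229; Δ=(2.8709−22.9367)/(170.1502−111.0898)=-0.3398; B=V−Δ·S=53.6989
Node (1,1) S=215.3800: V=(p*·0.0000+(1−p*)·2.8709)/1.13=0.4839; Δ=(0.0000−2.8709)/(260.6098−170.1502)=-0.0317; B=V−Δ·S=7.3193
Node (0,0) S=178.0000: V=(p*·0.4839+(1−p*)·5.9229)/1.13=1.3451; Δ=(0.4839−5.9229)/(215.3800−140.6200)=-0.0728; B=V−Δ·S=14.2951
Root portfolio cost Δ·178+B reproduces V0=1.3451.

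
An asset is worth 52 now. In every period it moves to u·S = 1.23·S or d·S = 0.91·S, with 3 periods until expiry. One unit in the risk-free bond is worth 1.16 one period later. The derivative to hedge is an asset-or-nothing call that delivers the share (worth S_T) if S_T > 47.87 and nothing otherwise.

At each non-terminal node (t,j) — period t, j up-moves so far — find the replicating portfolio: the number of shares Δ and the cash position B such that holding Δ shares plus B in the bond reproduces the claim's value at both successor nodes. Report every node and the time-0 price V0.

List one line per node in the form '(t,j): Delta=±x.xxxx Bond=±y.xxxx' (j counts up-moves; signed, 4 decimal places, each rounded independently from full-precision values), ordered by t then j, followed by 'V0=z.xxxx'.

No-arbitrage ⇒ martingale measure with p* = (R−d)/(u−d) = 0.7812.
Terminal values V(3,·): V(3,0)=0.0000, V(3,1)=52.9653, V(3,2)=71.5904, V(3,3)=96.7651
Node (2,0) S=43.0612: V=(p*·52.9653+(1−p*)·0.0000)/1.16=35.6717; Δ=(52.9653−0.0000)/(52.9653−39.1857)=3.8438; B=V−Δ·S=-129.8448
Node (2,1) S=58.2036: V=(p*·71.5904+(1−p*)·52.9653)/1.16=58.2036; Δ=(71.5904−52.9653)/(71.5904−52.9653)=1.0000; B=V−Δ·S=0.0000
Node (2,2) S=78.6708: V=(p*·96.7651+(1−p*)·71.5904)/1.16=78.6708; Δ=(96.7651−71.5904)/(96.7651−71.5904)=1.0000; B=V−Δ·S=0.0000
Node (1,0) S=47.3200: V=(p*·58.2036+(1−p*)·35.6717)/1.16=45.9265; Δ=(58.2036−35.6717)/(58.2036−43.0612)=1.4880; B=V−Δ·S=-24.4858
Node (1,1) S=63.9600: V=(p*·78.6708+(1−p*)·58.2036)/1.16=63.9600; Δ=(78.6708−58.2036)/(78.6708−58.2036)=1.0000; B=V−Δ·S=0.0000
Node (0,0) S=52.0000: V=(p*·63.9600+(1−p*)·45.9265)/1.16=51.7372; Δ=(63.9600−45.9265)/(63.9600−47.3200)=1.0837; B=V−Δ·S=-4.6175
Self-financing check: at every node Δ·S+B equals the discounted successor values.

(0,0): Delta=1.0837 Bond=-4.6175
(1,0): Delta=1.4880 Bond=-24.4858
(1,1): Delta=1.0000 Bond=0.0000
(2,0): Delta=3.8438 Bond=-129.8448
(2,1): Delta=1.0000 Bond=0.0000
(2,2): Delta=1.0000 Bond=0.0000
V0=51.7372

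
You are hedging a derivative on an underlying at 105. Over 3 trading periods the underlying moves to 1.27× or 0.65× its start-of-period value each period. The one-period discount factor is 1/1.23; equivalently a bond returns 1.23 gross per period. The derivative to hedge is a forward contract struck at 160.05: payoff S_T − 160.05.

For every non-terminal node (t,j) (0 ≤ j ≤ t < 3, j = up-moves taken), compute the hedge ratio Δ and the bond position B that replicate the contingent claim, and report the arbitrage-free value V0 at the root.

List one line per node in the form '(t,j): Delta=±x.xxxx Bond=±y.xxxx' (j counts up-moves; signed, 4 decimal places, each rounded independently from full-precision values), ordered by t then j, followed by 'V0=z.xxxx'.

No-arbitrage ⇒ martingale measure with p* = (R−d)/(u−d) = 0.9355.
Terminal values V(3,·): V(3,0)=-131.2144, V(3,1)=-103.7096, V(3,2)=-49.9696, V(3,3)=55.0302
(2,0): S=44.3625. Δ = (V_up−V_dn)/(S_up−S_dn) = (-103.7096−-131.2144)/(56.3404−28.8356) = 1.0000. V = [p*·-103.7096 + (1−p*)·-131.2144]/1.23 = -85.7595. B = V − Δ·S = -130.1220.
(2,1): S=86.6775. Δ = (V_up−V_dn)/(S_up−S_dn) = (-49.9696−-103.7096)/(110.0804−56.3404) = 1.0000. V = [p*·-49.9696 + (1−p*)·-103.7096]/1.23 = -43.4445. B = V − Δ·S = -130.1220.
(2,2): S=169.3545. Δ = (V_up−V_dn)/(S_up−S_dn) = (55.0302−-49.9696)/(215.0802−110.0804) = 1.0000. V = [p*·55.0302 + (1−p*)·-49.9696]/1.23 = 39.2325. B = V − Δ·S = -130.1220.
(1,0): S=68.2500. Δ = (V_up−V_dn)/(S_up−S_dn) = (-43.4445−-85.7595)/(86.6775−44.3625) = 1.0000. V = [p*·-43.4445 + (1−p*)·-85.7595]/1.23 = -37.5402. B = V − Δ·S = -105.7902.
(1,1): S=133.3500. Δ = (V_up−V_dn)/(S_up−S_dn) = (39.2325−-43.4445)/(169.3545−86.6775) = 1.0000. V = [p*·39.2325 + (1−p*)·-43.4445]/1.23 = 27.5598. B = V − Δ·S = -105.7902.
(0,0): S=105.0000. Δ = (V_up−V_dn)/(S_up−S_dn) = (27.5598−-37.5402)/(133.3500−68.2500) = 1.0000. V = [p*·27.5598 + (1−p*)·-37.5402]/1.23 = 18.9917. B = V − Δ·S = -86.0083.
Check: Δ(0,0)·S0 + B(0,0) = 18.9917 = V0.

(0,0): Delta=1.0000 Bond=-86.0083
(1,0): Delta=1.0000 Bond=-105.7902
(1,1): Delta=1.0000 Bond=-105.7902
(2,0): Delta=1.0000 Bond=-130.1220
(2,1): Delta=1.0000 Bond=-130.1220
(2,2): Delta=1.0000 Bond=-130.1220
V0=18.9917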